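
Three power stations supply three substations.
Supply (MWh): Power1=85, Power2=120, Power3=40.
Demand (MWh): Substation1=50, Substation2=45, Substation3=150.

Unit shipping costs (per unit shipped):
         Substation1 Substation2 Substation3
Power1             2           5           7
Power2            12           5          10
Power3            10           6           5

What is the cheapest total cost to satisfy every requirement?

1520

One minimum-cost allocation:
  Power1->Substation1: 50 × 2 = 100
  Power1->Substation3: 35 × 7 = 245
  Power2->Substation2: 45 × 5 = 225
  Power2->Substation3: 75 × 10 = 750
  Power3->Substation3: 40 × 5 = 200
Total = 100 + 245 + 225 + 750 + 200 = 1520.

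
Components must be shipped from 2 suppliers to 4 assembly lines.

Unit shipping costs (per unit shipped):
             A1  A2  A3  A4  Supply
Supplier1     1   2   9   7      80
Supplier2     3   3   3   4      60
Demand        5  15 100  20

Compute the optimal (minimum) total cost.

715

Optimal allocation:
  Supplier1→A1: 5 × 1 = 5
  Supplier1→A2: 15 × 2 = 30
  Supplier1→A3: 40 × 9 = 360
  Supplier1→A4: 20 × 7 = 140
  Supplier2→A3: 60 × 3 = 180
Total = 5 + 30 + 360 + 140 + 180 = 715.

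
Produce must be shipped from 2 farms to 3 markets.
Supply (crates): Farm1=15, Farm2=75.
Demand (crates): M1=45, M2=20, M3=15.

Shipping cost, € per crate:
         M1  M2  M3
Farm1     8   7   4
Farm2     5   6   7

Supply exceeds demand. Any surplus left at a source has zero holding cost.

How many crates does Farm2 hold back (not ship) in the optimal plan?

An optimal plan:
  Farm1→M3: 15 × €4 = €60
  Farm2→M1: 45 × €5 = €225
  Farm2→M2: 20 × €6 = €120
Total cost = €405.
Farm2 ships 65 of its 75, leaving 10.

10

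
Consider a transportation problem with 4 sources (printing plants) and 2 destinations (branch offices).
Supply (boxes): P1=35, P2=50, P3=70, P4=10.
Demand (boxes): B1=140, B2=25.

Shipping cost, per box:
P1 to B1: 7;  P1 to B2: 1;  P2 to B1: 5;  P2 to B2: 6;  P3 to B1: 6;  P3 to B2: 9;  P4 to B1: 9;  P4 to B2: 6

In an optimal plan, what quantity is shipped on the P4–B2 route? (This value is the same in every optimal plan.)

0

Optimal shipments:
  P1 to B1: 10 × 7 = 70
  P1 to B2: 25 × 1 = 25
  P2 to B1: 50 × 5 = 250
  P3 to B1: 70 × 6 = 420
  P4 to B1: 10 × 9 = 90
Total cost = 855.
The route P4→B2 is not used.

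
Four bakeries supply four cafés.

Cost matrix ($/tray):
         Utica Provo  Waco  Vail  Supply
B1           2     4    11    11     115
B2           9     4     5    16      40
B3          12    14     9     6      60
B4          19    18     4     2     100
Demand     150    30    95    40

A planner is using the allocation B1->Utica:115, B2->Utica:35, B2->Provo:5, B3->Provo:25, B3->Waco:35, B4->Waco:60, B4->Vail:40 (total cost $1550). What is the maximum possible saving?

Current plan cost = 115·2 + 35·9 + 5·4 + 25·14 + 35·9 + 60·4 + 40·2 = $1550.
Optimal plan:
  B1 to Utica: 115 × $2 = $230
  B2 to Provo: 30 × $4 = $120
  B2 to Waco: 10 × $5 = $50
  B3 to Utica: 35 × $12 = $420
  B3 to Vail: 25 × $6 = $150
  B4 to Waco: 85 × $4 = $340
  B4 to Vail: 15 × $2 = $30
Optimal cost = $1340.
Saving = 1550 − 1340 = $210.

210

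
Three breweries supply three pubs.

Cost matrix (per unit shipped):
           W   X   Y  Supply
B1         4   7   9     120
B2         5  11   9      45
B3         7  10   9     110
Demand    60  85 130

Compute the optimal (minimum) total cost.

A cheapest plan:
  B1–W: 35 × 4 = 140
  B1–X: 85 × 7 = 595
  B2–W: 25 × 5 = 125
  B2–Y: 20 × 9 = 180
  B3–Y: 110 × 9 = 990
Total = 140 + 595 + 125 + 180 + 990 = 2030.
(Supply check: B1 ships 120; B2 ships 45; B3 ships 110.)

2030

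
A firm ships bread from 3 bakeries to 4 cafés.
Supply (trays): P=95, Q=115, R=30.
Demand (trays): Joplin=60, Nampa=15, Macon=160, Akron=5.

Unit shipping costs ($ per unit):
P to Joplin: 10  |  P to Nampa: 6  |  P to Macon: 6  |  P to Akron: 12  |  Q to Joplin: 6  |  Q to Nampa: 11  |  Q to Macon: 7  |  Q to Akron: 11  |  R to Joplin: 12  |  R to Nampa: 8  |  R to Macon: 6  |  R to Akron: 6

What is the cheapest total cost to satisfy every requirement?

A cheapest plan:
  P–Nampa: 15 trays
  P–Macon: 80 trays
  Q–Joplin: 60 trays
  Q–Macon: 55 trays
  R–Macon: 25 trays
  R–Akron: 5 trays
Total cost = $1495.

1495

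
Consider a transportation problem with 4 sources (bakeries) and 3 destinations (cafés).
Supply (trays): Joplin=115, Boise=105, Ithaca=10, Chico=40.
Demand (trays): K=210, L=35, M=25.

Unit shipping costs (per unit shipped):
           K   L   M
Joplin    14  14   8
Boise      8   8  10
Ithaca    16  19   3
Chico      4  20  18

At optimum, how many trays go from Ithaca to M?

10

Solving gives:
  Joplin–K: 65 × 14 = 910
  Joplin–L: 35 × 14 = 490
  Joplin–M: 15 × 8 = 120
  Boise–K: 105 × 8 = 840
  Ithaca–M: 10 × 3 = 30
  Chico–K: 40 × 4 = 160
Total cost = 2550.
So Ithaca→M carries 10 trays.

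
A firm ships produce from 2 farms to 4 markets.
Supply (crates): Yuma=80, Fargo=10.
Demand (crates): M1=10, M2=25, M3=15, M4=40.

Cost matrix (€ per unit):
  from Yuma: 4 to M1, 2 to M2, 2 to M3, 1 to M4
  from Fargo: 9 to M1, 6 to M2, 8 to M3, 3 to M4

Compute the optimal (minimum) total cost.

Optimal allocation:
  Yuma→M1: 10 crates
  Yuma→M2: 25 crates
  Yuma→M3: 15 crates
  Yuma→M4: 30 crates
  Fargo→M4: 10 crates
Total cost = €180.

180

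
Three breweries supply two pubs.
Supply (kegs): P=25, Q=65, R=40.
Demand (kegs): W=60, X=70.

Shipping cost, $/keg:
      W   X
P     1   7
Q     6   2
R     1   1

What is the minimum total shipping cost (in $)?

195

A cheapest plan:
  P–W: 25 kegs
  Q–X: 65 kegs
  R–W: 35 kegs
  R–X: 5 kegs
Total cost = $195.
(Supply check: P ships 25; Q ships 65; R ships 40.)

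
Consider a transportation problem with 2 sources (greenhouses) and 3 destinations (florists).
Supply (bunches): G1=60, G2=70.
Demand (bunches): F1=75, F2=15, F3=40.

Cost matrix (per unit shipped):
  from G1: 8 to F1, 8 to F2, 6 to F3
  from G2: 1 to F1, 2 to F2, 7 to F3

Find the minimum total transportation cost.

470

A cheapest plan:
  G1→F1: 5 bunches
  G1→F2: 15 bunches
  G1→F3: 40 bunches
  G2→F1: 70 bunches
Total cost = 470.
(Supply check: G1 ships 60; G2 ships 70.)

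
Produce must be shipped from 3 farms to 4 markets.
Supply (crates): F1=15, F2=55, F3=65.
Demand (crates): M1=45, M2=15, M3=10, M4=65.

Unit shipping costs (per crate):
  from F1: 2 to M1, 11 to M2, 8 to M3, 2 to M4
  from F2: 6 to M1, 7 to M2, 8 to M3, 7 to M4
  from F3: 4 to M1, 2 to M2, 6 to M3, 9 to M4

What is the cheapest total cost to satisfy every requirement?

One minimum-cost allocation:
  F1→M4: 15 × 2 = 30
  F2→M1: 5 × 6 = 30
  F2→M4: 50 × 7 = 350
  F3→M1: 40 × 4 = 160
  F3→M2: 15 × 2 = 30
  F3→M3: 10 × 6 = 60
Total = 30 + 30 + 350 + 160 + 30 + 60 = 660.

660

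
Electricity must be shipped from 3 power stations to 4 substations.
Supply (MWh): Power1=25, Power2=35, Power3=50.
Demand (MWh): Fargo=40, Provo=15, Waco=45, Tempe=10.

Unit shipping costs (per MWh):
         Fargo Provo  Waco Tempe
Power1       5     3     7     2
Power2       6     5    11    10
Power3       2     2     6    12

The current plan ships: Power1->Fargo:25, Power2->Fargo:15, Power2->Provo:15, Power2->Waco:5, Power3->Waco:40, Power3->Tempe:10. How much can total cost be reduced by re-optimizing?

165

Current plan cost = 25·5 + 15·6 + 15·5 + 5·11 + 40·6 + 10·12 = 705.
Optimal plan:
  Power1–Waco: 15 × 7 = 105
  Power1–Tempe: 10 × 2 = 20
  Power2–Fargo: 20 × 6 = 120
  Power2–Provo: 15 × 5 = 75
  Power3–Fargo: 20 × 2 = 40
  Power3–Waco: 30 × 6 = 180
Optimal cost = 540.
Saving = 705 − 540 = 165.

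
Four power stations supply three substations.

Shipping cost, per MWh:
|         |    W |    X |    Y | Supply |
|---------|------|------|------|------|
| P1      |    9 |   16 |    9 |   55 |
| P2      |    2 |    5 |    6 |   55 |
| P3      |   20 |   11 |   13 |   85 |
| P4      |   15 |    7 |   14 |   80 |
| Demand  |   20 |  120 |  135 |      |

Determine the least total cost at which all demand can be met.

Optimal allocation:
  P1->Y: 55 × 9 = 495
  P2->W: 20 × 2 = 40
  P2->Y: 35 × 6 = 210
  P3->X: 40 × 11 = 440
  P3->Y: 45 × 13 = 585
  P4->X: 80 × 7 = 560
Total = 495 + 40 + 210 + 440 + 585 + 560 = 2330.

2330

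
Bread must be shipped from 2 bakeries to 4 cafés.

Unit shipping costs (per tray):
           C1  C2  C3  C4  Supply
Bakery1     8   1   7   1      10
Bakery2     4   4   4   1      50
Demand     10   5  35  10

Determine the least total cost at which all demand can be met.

One minimum-cost allocation:
  Bakery1→C2: 5 × 1 = 5
  Bakery1→C4: 5 × 1 = 5
  Bakery2→C1: 10 × 4 = 40
  Bakery2→C3: 35 × 4 = 140
  Bakery2→C4: 5 × 1 = 5
Total = 5 + 5 + 40 + 140 + 5 = 195.
(Supply check: Bakery1 ships 10; Bakery2 ships 50.)

195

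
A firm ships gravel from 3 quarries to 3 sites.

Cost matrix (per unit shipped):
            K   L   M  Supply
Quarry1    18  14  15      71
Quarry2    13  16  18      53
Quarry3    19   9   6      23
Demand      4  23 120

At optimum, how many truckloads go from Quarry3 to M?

The minimum-cost plan:
  Quarry1->M: 71 × 15 = 1065
  Quarry2->K: 4 × 13 = 52
  Quarry2->L: 23 × 16 = 368
  Quarry2->M: 26 × 18 = 468
  Quarry3->M: 23 × 6 = 138
Total cost = 2091.
So Quarry3→M carries 23 truckloads.

23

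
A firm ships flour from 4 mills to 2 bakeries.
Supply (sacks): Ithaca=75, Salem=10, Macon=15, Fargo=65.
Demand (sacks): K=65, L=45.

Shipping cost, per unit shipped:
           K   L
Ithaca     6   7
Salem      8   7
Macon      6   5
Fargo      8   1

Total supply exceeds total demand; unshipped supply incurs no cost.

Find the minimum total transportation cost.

435

Optimal allocation:
  Ithaca->K: 50 × 6 = 300
  Macon->K: 15 × 6 = 90
  Fargo->L: 45 × 1 = 45
Total = 300 + 90 + 45 = 435.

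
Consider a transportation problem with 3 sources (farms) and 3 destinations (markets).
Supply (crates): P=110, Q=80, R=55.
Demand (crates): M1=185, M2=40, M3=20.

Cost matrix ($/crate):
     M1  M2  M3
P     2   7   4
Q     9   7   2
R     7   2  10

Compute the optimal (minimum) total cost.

One minimum-cost allocation:
  P to M1: 110 crates
  Q to M1: 60 crates
  Q to M3: 20 crates
  R to M1: 15 crates
  R to M2: 40 crates
Total cost = $985.

985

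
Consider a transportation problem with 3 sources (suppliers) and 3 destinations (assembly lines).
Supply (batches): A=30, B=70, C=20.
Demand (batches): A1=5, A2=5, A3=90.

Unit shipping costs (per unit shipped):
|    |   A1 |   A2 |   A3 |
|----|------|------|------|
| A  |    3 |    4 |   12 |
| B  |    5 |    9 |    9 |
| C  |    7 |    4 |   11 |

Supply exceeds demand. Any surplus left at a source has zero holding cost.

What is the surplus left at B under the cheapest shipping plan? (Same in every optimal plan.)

An optimal plan:
  A–A1: 5 batches
  A–A2: 5 batches
  B–A3: 70 batches
  C–A3: 20 batches
Total cost = 885.
B ships 70 of its 70, leaving 0.

0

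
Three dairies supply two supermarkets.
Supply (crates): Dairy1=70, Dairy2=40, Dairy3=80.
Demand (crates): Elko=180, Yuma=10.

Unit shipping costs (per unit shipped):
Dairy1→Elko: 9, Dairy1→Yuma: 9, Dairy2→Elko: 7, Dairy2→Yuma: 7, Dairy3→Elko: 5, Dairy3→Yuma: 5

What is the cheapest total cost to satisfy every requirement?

1310

Optimal allocation:
  Dairy1→Elko: 60 crates
  Dairy1→Yuma: 10 crates
  Dairy2→Elko: 40 crates
  Dairy3→Elko: 80 crates
Total cost = 1310.
(Supply check: Dairy1 ships 70; Dairy2 ships 40; Dairy3 ships 80.)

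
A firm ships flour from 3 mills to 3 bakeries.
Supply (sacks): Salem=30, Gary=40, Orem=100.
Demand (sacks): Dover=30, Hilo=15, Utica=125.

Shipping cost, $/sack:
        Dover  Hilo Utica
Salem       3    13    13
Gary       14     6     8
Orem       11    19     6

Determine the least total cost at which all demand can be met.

980

Optimal allocation:
  Salem to Dover: 30 × $3 = $90
  Gary to Hilo: 15 × $6 = $90
  Gary to Utica: 25 × $8 = $200
  Orem to Utica: 100 × $6 = $600
Total = 90 + 90 + 200 + 600 = $980.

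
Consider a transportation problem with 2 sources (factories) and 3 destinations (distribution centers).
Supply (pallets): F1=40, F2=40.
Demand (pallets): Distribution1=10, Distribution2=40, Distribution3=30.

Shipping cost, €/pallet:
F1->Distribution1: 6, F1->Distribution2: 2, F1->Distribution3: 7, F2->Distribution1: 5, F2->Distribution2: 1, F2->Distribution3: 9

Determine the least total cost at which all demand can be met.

310

An optimal shipping plan:
  F1→Distribution1: 10 × €6 = €60
  F1→Distribution3: 30 × €7 = €210
  F2→Distribution2: 40 × €1 = €40
Total = 60 + 210 + 40 = €310.
(Supply check: F1 ships 40; F2 ships 40.)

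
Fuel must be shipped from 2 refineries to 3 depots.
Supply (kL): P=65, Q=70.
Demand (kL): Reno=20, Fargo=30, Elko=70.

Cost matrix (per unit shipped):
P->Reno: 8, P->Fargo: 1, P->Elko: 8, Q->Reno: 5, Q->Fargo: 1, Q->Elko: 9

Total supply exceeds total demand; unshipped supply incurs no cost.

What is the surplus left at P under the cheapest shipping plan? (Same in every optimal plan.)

0

Minimum-cost shipments:
  P to Elko: 65 kL
  Q to Reno: 20 kL
  Q to Fargo: 30 kL
  Q to Elko: 5 kL
Total cost = 695.
P ships 65 of its 65, leaving 0.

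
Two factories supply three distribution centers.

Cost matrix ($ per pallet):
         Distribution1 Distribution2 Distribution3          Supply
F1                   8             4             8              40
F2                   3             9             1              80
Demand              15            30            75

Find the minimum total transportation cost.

Optimal allocation:
  F1→Distribution1: 10 × $8 = $80
  F1→Distribution2: 30 × $4 = $120
  F2→Distribution1: 5 × $3 = $15
  F2→Distribution3: 75 × $1 = $75
Total = 80 + 120 + 15 + 75 = $290.
(Supply check: F1 ships 40; F2 ships 80.)

290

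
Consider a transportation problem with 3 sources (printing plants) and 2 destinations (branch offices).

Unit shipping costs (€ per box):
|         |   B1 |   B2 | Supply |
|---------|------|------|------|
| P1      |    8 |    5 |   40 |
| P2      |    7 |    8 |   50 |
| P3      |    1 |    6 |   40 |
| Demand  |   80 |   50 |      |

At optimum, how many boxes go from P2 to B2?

10

Solving gives:
  P1→B2: 40 boxes
  P2→B1: 40 boxes
  P2→B2: 10 boxes
  P3→B1: 40 boxes
Total cost = €600.
So P2→B2 carries 10 boxes.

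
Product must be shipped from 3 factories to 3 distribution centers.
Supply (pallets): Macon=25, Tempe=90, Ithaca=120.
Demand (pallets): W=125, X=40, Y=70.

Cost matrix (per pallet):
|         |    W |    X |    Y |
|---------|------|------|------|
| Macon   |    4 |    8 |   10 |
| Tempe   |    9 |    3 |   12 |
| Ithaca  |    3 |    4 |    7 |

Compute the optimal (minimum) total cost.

Optimal allocation:
  Macon to W: 25 × 4 = 100
  Tempe to X: 40 × 3 = 120
  Tempe to Y: 50 × 12 = 600
  Ithaca to W: 100 × 3 = 300
  Ithaca to Y: 20 × 7 = 140
Total = 100 + 120 + 600 + 300 + 140 = 1260.
(Supply check: Macon ships 25; Tempe ships 90; Ithaca ships 120.)

1260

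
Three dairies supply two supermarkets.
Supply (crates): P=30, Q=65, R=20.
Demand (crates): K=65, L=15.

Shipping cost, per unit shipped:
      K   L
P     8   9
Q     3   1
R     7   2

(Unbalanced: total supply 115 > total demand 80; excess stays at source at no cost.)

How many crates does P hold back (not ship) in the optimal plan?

An optimal plan:
  Q->K: 65 × 3 = 195
  R->L: 15 × 2 = 30
Total cost = 225.
P ships 0 of its 30, leaving 30.

30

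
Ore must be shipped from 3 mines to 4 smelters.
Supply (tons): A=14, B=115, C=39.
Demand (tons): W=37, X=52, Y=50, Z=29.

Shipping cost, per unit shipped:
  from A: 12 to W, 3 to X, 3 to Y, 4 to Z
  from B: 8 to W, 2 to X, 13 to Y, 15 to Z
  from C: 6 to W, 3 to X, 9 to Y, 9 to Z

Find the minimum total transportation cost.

An optimal shipping plan:
  A->Y: 14 × 3 = 42
  B->W: 37 × 8 = 296
  B->X: 52 × 2 = 104
  B->Y: 26 × 13 = 338
  C->Y: 10 × 9 = 90
  C->Z: 29 × 9 = 261
Total = 42 + 296 + 104 + 338 + 90 + 261 = 1131.

1131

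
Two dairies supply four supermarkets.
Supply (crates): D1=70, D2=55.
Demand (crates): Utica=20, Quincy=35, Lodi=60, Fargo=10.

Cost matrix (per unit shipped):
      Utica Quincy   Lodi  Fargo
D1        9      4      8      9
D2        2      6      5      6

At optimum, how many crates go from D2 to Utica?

The minimum-cost plan:
  D1–Quincy: 35 × 4 = 140
  D1–Lodi: 25 × 8 = 200
  D1–Fargo: 10 × 9 = 90
  D2–Utica: 20 × 2 = 40
  D2–Lodi: 35 × 5 = 175
Total cost = 645.
So D2→Utica carries 20 crates.

20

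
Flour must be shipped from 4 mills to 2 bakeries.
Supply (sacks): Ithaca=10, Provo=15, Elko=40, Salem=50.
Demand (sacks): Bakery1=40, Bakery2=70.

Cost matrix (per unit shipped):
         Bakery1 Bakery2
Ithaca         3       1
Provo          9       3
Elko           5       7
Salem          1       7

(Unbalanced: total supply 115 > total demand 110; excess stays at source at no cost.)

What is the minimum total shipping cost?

One minimum-cost allocation:
  Ithaca→Bakery2: 10 × 1 = 10
  Provo→Bakery2: 15 × 3 = 45
  Elko→Bakery2: 40 × 7 = 280
  Salem→Bakery1: 40 × 1 = 40
  Salem→Bakery2: 5 × 7 = 35
Total = 10 + 45 + 280 + 40 + 35 = 410.

410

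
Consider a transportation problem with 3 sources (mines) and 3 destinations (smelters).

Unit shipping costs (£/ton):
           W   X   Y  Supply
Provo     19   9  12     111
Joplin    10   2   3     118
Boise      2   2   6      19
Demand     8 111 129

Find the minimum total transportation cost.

1424

One minimum-cost allocation:
  Provo→X: 100 tons
  Provo→Y: 11 tons
  Joplin→Y: 118 tons
  Boise→W: 8 tons
  Boise→X: 11 tons
Total cost = £1424.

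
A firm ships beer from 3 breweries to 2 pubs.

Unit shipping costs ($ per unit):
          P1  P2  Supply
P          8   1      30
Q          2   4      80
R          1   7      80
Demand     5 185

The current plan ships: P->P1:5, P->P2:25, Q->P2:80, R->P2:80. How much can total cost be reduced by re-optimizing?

65

Current plan cost = 5·8 + 25·1 + 80·4 + 80·7 = $945.
Optimal plan:
  P–P2: 30 × $1 = $30
  Q–P2: 80 × $4 = $320
  R–P1: 5 × $1 = $5
  R–P2: 75 × $7 = $525
Optimal cost = $880.
Saving = 945 − 880 = $65.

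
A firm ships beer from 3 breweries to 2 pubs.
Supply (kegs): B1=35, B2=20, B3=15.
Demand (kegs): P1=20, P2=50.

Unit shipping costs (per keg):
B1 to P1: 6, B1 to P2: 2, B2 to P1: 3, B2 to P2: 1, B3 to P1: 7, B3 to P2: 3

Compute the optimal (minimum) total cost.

A cheapest plan:
  B1→P2: 35 kegs
  B2→P1: 20 kegs
  B3→P2: 15 kegs
Total cost = 175.

175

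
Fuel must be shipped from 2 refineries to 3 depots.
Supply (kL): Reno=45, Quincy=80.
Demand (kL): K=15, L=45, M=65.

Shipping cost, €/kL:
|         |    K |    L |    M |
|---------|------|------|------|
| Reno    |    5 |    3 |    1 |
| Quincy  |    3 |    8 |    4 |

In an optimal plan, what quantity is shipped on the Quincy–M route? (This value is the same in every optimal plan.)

65

Optimal shipments:
  Reno->L: 45 × €3 = €135
  Quincy->K: 15 × €3 = €45
  Quincy->M: 65 × €4 = €260
Total cost = €440.
So Quincy→M carries 65 kL.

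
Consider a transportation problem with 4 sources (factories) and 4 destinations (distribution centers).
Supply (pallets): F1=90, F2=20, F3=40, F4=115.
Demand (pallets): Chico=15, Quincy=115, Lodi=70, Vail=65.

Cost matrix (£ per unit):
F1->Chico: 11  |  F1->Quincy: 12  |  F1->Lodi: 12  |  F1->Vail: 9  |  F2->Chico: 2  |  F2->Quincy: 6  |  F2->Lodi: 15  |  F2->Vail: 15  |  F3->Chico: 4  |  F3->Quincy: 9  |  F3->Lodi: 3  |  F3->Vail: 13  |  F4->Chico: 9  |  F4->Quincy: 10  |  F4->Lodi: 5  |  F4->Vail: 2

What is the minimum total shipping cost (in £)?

One minimum-cost allocation:
  F1–Quincy: 90 × £12 = £1080
  F2–Chico: 15 × £2 = £30
  F2–Quincy: 5 × £6 = £30
  F3–Lodi: 40 × £3 = £120
  F4–Quincy: 20 × £10 = £200
  F4–Lodi: 30 × £5 = £150
  F4–Vail: 65 × £2 = £130
Total = 1080 + 30 + 30 + 120 + 200 + 150 + 130 = £1740.
(Supply check: F1 ships 90; F2 ships 20; F3 ships 40; F4 ships 115.)

1740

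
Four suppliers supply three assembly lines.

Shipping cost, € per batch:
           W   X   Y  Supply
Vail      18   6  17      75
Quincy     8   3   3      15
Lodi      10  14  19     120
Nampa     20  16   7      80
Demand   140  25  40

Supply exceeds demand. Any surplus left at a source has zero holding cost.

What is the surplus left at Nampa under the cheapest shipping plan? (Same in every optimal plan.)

An optimal plan:
  Vail→W: 5 × €18 = €90
  Vail→X: 25 × €6 = €150
  Quincy→W: 15 × €8 = €120
  Lodi→W: 120 × €10 = €1200
  Nampa→Y: 40 × €7 = €280
Total cost = €1840.
Nampa ships 40 of its 80, leaving 40.

40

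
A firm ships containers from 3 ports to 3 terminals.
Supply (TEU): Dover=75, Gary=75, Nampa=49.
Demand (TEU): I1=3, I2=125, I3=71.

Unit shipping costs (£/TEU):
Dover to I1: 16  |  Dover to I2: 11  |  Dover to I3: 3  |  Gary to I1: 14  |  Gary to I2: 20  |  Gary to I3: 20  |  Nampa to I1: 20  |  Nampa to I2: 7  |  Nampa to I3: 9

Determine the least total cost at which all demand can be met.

Optimal allocation:
  Dover–I2: 4 × £11 = £44
  Dover–I3: 71 × £3 = £213
  Gary–I1: 3 × £14 = £42
  Gary–I2: 72 × £20 = £1440
  Nampa–I2: 49 × £7 = £343
Total = 44 + 213 + 42 + 1440 + 343 = £2082.
(Supply check: Dover ships 75; Gary ships 75; Nampa ships 49.)

2082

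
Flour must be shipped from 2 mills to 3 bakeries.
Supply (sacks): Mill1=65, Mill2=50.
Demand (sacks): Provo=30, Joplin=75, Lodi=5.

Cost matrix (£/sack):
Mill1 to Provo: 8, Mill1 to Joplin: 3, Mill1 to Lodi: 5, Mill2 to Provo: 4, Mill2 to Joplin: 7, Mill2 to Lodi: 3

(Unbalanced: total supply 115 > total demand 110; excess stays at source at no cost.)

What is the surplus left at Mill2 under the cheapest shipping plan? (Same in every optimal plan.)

Minimum-cost shipments:
  Mill1->Joplin: 65 × £3 = £195
  Mill2->Provo: 30 × £4 = £120
  Mill2->Joplin: 10 × £7 = £70
  Mill2->Lodi: 5 × £3 = £15
Total cost = £400.
Mill2 ships 45 of its 50, leaving 5.

5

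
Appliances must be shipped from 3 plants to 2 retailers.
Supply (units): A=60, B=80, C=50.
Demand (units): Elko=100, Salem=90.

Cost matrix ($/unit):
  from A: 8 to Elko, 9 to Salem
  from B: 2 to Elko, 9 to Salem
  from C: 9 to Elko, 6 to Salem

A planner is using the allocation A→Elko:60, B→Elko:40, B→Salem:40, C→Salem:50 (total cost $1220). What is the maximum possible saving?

240

Current plan cost = 60·8 + 40·2 + 40·9 + 50·6 = $1220.
Optimal plan:
  A→Elko: 20 × $8 = $160
  A→Salem: 40 × $9 = $360
  B→Elko: 80 × $2 = $160
  C→Salem: 50 × $6 = $300
Optimal cost = $980.
Saving = 1220 − 980 = $240.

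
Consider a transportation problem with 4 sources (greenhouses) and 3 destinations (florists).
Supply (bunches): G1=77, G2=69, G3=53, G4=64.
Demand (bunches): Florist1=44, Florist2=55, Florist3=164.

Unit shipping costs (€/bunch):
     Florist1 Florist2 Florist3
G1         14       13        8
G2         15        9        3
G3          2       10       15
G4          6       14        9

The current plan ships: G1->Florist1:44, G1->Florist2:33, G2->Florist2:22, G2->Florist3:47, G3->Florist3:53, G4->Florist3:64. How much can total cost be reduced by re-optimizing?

948

Current plan cost = 44·14 + 33·13 + 22·9 + 47·3 + 53·15 + 64·9 = €2755.
Optimal plan:
  G1→Florist2: 46 × €13 = €598
  G1→Florist3: 31 × €8 = €248
  G2→Florist3: 69 × €3 = €207
  G3→Florist1: 44 × €2 = €88
  G3→Florist2: 9 × €10 = €90
  G4→Florist3: 64 × €9 = €576
Optimal cost = €1807.
Saving = 2755 − 1807 = €948.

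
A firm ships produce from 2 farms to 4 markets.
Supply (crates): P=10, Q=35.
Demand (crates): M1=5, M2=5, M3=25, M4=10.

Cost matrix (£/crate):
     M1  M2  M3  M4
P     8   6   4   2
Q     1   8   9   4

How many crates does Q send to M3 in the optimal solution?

15

Solving gives:
  P–M3: 10 crates
  Q–M1: 5 crates
  Q–M2: 5 crates
  Q–M3: 15 crates
  Q–M4: 10 crates
Total cost = £260.
So Q→M3 carries 15 crates.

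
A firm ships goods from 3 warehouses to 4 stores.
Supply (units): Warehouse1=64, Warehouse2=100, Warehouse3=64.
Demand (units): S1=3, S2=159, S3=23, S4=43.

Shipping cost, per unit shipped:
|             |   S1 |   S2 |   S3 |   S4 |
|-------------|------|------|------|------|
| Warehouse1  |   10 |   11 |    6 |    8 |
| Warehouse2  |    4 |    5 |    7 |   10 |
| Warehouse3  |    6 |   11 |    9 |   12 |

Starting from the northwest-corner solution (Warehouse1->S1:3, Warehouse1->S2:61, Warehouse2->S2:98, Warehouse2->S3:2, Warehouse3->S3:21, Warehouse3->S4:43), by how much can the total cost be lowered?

255

Current plan cost = 3·10 + 61·11 + 98·5 + 2·7 + 21·9 + 43·12 = 1910.
Optimal plan:
  Warehouse1 to S3: 21 × 6 = 126
  Warehouse1 to S4: 43 × 8 = 344
  Warehouse2 to S2: 100 × 5 = 500
  Warehouse3 to S1: 3 × 6 = 18
  Warehouse3 to S2: 59 × 11 = 649
  Warehouse3 to S3: 2 × 9 = 18
Optimal cost = 1655.
Saving = 1910 − 1655 = 255.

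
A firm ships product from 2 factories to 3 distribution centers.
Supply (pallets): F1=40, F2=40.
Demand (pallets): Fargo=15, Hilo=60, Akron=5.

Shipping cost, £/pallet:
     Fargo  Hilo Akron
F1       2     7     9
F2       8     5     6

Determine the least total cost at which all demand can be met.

410

One minimum-cost allocation:
  F1 to Fargo: 15 × £2 = £30
  F1 to Hilo: 25 × £7 = £175
  F2 to Hilo: 35 × £5 = £175
  F2 to Akron: 5 × £6 = £30
Total = 30 + 175 + 175 + 30 = £410.
(Supply check: F1 ships 40; F2 ships 40.)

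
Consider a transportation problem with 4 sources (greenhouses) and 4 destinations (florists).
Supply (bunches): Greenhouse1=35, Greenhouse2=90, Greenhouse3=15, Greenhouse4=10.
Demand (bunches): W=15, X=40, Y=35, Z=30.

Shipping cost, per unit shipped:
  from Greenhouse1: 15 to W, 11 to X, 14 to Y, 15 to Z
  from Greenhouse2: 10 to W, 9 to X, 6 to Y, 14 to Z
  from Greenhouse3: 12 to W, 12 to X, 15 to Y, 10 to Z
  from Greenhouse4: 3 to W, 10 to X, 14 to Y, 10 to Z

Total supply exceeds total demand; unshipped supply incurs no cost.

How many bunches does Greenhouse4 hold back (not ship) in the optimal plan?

Minimum-cost shipments:
  Greenhouse1 to Z: 5 × 15 = 75
  Greenhouse2 to W: 5 × 10 = 50
  Greenhouse2 to X: 40 × 9 = 360
  Greenhouse2 to Y: 35 × 6 = 210
  Greenhouse2 to Z: 10 × 14 = 140
  Greenhouse3 to Z: 15 × 10 = 150
  Greenhouse4 to W: 10 × 3 = 30
Total cost = 1015.
Greenhouse4 ships 10 of its 10, leaving 0.

0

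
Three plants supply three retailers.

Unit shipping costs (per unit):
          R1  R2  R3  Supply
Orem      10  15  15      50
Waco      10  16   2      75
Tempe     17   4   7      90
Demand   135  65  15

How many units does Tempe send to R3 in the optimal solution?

15

Optimal shipments:
  Orem→R1: 50 × 10 = 500
  Waco→R1: 75 × 10 = 750
  Tempe→R1: 10 × 17 = 170
  Tempe→R2: 65 × 4 = 260
  Tempe→R3: 15 × 7 = 105
Total cost = 1785.
So Tempe→R3 carries 15 units.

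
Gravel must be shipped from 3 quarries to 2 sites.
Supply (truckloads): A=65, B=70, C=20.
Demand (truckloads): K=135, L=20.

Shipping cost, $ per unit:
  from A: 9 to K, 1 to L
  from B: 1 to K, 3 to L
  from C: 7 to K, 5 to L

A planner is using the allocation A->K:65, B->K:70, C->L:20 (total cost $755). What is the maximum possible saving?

Current plan cost = 65·9 + 70·1 + 20·5 = $755.
Optimal plan:
  A to K: 45 truckloads
  A to L: 20 truckloads
  B to K: 70 truckloads
  C to K: 20 truckloads
Optimal cost = $635.
Saving = 755 − 635 = $120.

120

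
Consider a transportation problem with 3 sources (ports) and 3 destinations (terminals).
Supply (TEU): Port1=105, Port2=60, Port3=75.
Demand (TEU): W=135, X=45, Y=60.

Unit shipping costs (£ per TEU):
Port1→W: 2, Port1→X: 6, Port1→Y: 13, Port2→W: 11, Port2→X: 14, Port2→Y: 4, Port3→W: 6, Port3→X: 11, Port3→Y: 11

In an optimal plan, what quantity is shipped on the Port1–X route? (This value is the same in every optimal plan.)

Optimal shipments:
  Port1→W: 60 × £2 = £120
  Port1→X: 45 × £6 = £270
  Port2→Y: 60 × £4 = £240
  Port3→W: 75 × £6 = £450
Total cost = £1080.
So Port1→X carries 45 TEU.

45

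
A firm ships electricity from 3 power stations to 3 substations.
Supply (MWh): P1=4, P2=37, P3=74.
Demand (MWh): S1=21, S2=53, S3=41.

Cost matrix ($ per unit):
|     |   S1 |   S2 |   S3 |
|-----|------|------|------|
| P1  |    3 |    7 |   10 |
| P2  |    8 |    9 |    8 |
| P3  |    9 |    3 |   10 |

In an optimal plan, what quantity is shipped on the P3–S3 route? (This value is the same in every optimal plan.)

The minimum-cost plan:
  P1–S1: 4 MWh
  P2–S3: 37 MWh
  P3–S1: 17 MWh
  P3–S2: 53 MWh
  P3–S3: 4 MWh
Total cost = $660.
So P3→S3 carries 4 MWh.

4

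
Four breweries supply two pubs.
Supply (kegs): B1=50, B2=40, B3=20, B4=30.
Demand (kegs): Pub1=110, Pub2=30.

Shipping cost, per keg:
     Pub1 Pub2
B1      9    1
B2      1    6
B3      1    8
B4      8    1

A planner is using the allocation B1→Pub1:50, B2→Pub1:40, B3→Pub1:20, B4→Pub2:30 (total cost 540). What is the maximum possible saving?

Current plan cost = 50·9 + 40·1 + 20·1 + 30·1 = 540.
Optimal plan:
  B1–Pub1: 20 × 9 = 180
  B1–Pub2: 30 × 1 = 30
  B2–Pub1: 40 × 1 = 40
  B3–Pub1: 20 × 1 = 20
  B4–Pub1: 30 × 8 = 240
Optimal cost = 510.
Saving = 540 − 510 = 30.

30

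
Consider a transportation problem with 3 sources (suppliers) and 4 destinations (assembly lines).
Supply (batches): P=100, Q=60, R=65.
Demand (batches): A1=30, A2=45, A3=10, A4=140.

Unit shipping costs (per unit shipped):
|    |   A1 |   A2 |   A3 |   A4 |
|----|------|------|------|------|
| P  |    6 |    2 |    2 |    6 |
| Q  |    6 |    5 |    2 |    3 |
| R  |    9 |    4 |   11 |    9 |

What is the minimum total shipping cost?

1100

One minimum-cost allocation:
  P to A1: 10 × 6 = 60
  P to A3: 10 × 2 = 20
  P to A4: 80 × 6 = 480
  Q to A4: 60 × 3 = 180
  R to A1: 20 × 9 = 180
  R to A2: 45 × 4 = 180
Total = 60 + 20 + 480 + 180 + 180 + 180 = 1100.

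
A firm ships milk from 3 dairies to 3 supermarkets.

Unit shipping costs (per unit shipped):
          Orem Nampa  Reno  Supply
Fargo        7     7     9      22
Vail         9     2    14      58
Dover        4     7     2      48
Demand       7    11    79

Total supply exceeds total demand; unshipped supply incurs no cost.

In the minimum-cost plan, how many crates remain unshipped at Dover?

An optimal plan:
  Fargo→Reno: 22 × 9 = 198
  Vail→Orem: 7 × 9 = 63
  Vail→Nampa: 11 × 2 = 22
  Vail→Reno: 9 × 14 = 126
  Dover→Reno: 48 × 2 = 96
Total cost = 505.
Dover ships 48 of its 48, leaving 0.

0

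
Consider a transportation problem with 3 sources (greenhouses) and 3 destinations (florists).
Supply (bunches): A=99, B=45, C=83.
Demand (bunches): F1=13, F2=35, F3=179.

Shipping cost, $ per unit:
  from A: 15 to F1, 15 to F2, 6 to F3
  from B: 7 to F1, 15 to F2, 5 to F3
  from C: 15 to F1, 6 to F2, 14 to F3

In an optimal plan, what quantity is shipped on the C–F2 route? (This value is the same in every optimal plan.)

Optimal shipments:
  A–F3: 99 × $6 = $594
  B–F3: 45 × $5 = $225
  C–F1: 13 × $15 = $195
  C–F2: 35 × $6 = $210
  C–F3: 35 × $14 = $490
Total cost = $1714.
So C→F2 carries 35 bunches.

35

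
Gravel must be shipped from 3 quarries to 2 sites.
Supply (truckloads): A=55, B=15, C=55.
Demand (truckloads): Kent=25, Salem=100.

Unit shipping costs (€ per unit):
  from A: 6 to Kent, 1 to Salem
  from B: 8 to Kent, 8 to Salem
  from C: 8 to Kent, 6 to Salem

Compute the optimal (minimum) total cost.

525

A cheapest plan:
  A->Salem: 55 × €1 = €55
  B->Kent: 15 × €8 = €120
  C->Kent: 10 × €8 = €80
  C->Salem: 45 × €6 = €270
Total = 55 + 120 + 80 + 270 = €525.
(Supply check: A ships 55; B ships 15; C ships 55.)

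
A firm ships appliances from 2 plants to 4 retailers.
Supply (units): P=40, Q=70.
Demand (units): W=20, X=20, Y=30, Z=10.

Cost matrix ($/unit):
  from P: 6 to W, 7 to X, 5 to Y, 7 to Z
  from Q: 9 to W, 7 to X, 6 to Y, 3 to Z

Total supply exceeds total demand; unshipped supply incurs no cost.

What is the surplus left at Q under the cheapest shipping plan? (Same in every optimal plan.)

Minimum-cost shipments:
  P->W: 20 × $6 = $120
  P->Y: 20 × $5 = $100
  Q->X: 20 × $7 = $140
  Q->Y: 10 × $6 = $60
  Q->Z: 10 × $3 = $30
Total cost = $450.
Q ships 40 of its 70, leaving 30.

30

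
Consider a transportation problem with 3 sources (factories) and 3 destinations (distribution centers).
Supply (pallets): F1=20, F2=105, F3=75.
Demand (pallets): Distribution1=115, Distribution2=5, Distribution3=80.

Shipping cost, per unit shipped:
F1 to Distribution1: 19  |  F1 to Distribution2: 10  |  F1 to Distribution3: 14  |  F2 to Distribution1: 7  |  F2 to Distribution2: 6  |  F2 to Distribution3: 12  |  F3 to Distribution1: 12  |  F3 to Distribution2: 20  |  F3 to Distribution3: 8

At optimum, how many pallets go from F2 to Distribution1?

Optimal shipments:
  F1 to Distribution2: 5 × 10 = 50
  F1 to Distribution3: 15 × 14 = 210
  F2 to Distribution1: 105 × 7 = 735
  F3 to Distribution1: 10 × 12 = 120
  F3 to Distribution3: 65 × 8 = 520
Total cost = 1635.
So F2→Distribution1 carries 105 pallets.

105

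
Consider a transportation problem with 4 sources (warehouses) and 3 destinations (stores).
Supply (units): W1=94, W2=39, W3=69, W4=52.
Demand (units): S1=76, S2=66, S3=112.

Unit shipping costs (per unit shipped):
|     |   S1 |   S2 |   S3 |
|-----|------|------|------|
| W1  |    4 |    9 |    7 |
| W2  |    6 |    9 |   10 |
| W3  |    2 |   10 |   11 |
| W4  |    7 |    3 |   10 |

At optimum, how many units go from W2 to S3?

Optimal shipments:
  W1→S3: 94 × 7 = 658
  W2→S1: 7 × 6 = 42
  W2→S2: 14 × 9 = 126
  W2→S3: 18 × 10 = 180
  W3→S1: 69 × 2 = 138
  W4→S2: 52 × 3 = 156
Total cost = 1300.
So W2→S3 carries 18 units.

18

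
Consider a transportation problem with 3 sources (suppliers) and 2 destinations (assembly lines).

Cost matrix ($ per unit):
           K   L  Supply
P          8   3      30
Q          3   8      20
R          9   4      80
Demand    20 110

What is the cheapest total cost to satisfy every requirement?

470

A cheapest plan:
  P→L: 30 × $3 = $90
  Q→K: 20 × $3 = $60
  R→L: 80 × $4 = $320
Total = 90 + 60 + 320 = $470.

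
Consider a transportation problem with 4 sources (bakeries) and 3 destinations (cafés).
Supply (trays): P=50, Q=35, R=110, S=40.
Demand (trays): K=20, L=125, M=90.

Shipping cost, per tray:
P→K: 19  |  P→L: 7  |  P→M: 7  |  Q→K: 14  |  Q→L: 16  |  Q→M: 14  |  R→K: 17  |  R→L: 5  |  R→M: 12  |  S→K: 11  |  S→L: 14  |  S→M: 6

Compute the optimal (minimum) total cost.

1630

A cheapest plan:
  P–L: 15 × 7 = 105
  P–M: 35 × 7 = 245
  Q–K: 20 × 14 = 280
  Q–M: 15 × 14 = 210
  R–L: 110 × 5 = 550
  S–M: 40 × 6 = 240
Total = 105 + 245 + 280 + 210 + 550 + 240 = 1630.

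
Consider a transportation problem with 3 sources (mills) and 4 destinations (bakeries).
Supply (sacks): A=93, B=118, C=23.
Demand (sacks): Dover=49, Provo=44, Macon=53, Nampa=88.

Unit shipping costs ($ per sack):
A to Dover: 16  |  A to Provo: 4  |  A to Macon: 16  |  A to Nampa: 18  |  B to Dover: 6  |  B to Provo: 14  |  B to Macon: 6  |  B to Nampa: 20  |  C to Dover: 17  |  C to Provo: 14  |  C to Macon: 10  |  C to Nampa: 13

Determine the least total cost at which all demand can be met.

2289

A cheapest plan:
  A to Provo: 44 × $4 = $176
  A to Nampa: 49 × $18 = $882
  B to Dover: 49 × $6 = $294
  B to Macon: 53 × $6 = $318
  B to Nampa: 16 × $20 = $320
  C to Nampa: 23 × $13 = $299
Total = 176 + 882 + 294 + 318 + 320 + 299 = $2289.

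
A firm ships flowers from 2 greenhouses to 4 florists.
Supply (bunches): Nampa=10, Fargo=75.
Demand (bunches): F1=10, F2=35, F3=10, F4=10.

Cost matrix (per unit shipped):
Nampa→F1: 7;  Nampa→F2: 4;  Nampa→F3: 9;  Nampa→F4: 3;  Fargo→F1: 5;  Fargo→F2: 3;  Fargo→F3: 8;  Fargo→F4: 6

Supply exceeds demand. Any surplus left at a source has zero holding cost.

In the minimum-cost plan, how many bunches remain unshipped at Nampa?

Minimum-cost shipments:
  Nampa->F4: 10 × 3 = 30
  Fargo->F1: 10 × 5 = 50
  Fargo->F2: 35 × 3 = 105
  Fargo->F3: 10 × 8 = 80
Total cost = 265.
Nampa ships 10 of its 10, leaving 0.

0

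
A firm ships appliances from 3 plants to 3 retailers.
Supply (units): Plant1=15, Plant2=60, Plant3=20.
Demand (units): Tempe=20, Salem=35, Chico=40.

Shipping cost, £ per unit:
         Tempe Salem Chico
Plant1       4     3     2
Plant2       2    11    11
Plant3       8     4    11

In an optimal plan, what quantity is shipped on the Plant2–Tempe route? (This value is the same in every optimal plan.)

20

Solving gives:
  Plant1->Chico: 15 × £2 = £30
  Plant2->Tempe: 20 × £2 = £40
  Plant2->Salem: 15 × £11 = £165
  Plant2->Chico: 25 × £11 = £275
  Plant3->Salem: 20 × £4 = £80
Total cost = £590.
So Plant2→Tempe carries 20 units.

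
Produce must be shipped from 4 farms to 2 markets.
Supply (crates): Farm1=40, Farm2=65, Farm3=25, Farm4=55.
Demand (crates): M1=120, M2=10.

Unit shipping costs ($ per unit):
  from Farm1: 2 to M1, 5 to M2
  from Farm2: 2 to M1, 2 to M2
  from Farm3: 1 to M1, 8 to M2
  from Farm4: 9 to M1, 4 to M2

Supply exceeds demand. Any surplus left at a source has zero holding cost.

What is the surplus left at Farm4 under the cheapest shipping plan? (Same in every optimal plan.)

55

Minimum-cost shipments:
  Farm1–M1: 40 × $2 = $80
  Farm2–M1: 55 × $2 = $110
  Farm2–M2: 10 × $2 = $20
  Farm3–M1: 25 × $1 = $25
Total cost = $235.
Farm4 ships 0 of its 55, leaving 55.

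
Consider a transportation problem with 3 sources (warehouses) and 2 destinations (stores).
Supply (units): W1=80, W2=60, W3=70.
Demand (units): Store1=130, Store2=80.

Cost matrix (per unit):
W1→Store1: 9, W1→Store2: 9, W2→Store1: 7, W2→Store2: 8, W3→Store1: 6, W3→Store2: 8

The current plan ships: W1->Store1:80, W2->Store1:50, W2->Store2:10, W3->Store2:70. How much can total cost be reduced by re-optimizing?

Current plan cost = 80·9 + 50·7 + 10·8 + 70·8 = 1710.
Optimal plan:
  W1→Store2: 80 × 9 = 720
  W2→Store1: 60 × 7 = 420
  W3→Store1: 70 × 6 = 420
Optimal cost = 1560.
Saving = 1710 − 1560 = 150.

150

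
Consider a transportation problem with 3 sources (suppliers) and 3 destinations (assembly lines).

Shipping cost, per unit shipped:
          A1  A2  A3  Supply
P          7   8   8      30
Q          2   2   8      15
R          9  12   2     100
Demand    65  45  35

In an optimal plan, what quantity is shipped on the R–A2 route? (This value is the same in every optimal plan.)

Solving gives:
  P to A2: 30 × 8 = 240
  Q to A2: 15 × 2 = 30
  R to A1: 65 × 9 = 585
  R to A3: 35 × 2 = 70
Total cost = 925.
The route R→A2 is not used.

0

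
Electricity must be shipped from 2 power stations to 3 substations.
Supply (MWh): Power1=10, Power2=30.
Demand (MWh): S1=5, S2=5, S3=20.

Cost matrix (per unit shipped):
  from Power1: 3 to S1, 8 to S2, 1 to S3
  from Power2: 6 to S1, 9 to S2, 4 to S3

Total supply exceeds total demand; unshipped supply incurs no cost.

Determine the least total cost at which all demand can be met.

Optimal allocation:
  Power1->S3: 10 MWh
  Power2->S1: 5 MWh
  Power2->S2: 5 MWh
  Power2->S3: 10 MWh
Total cost = 125.

125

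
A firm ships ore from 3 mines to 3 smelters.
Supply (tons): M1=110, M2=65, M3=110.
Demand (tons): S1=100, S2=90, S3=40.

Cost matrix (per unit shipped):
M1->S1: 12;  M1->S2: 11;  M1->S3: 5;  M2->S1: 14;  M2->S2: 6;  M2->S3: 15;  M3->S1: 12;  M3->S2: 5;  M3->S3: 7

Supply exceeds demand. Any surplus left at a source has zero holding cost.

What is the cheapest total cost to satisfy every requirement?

A cheapest plan:
  M1 to S1: 70 × 12 = 840
  M1 to S3: 40 × 5 = 200
  M2 to S2: 10 × 6 = 60
  M3 to S1: 30 × 12 = 360
  M3 to S2: 80 × 5 = 400
Total = 840 + 200 + 60 + 360 + 400 = 1860.
(Supply check: M1 ships 110; M2 ships 10; M3 ships 110.)

1860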